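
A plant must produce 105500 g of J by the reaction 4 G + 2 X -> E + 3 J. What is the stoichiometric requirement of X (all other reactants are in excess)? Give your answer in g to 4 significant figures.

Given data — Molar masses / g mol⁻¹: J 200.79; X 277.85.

97330 g

n(J) = 105500 / 200.79 = 525.4 mol
n(X) = (2/3) × 525.4 = 350.3 mol
mass = 350.3 × 277.85 = 97330 g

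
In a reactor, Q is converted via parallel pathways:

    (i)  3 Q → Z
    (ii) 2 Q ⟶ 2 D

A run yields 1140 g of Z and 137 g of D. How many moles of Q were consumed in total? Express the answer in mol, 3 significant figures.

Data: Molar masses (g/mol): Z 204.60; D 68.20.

n(Z) = 1140 / 204.60 = 5.572 mol
n(D) = 137 / 68.20 = 2.009 mol
n(Q) via (i) = (3/1)×5.572 = 16.72 mol
n(Q) via (ii) = (2/2)×2.009 = 2.009 mol
total n(Q) = 16.72 + 2.009 = 18.73 mol

18.7 mol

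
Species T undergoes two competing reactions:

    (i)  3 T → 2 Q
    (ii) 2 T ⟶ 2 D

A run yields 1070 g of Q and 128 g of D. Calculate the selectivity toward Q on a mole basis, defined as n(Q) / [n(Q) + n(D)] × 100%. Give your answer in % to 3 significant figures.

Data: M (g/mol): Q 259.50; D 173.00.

n(Q) = 1070 / 259.50 = 4.123 mol
n(D) = 128 / 173.00 = 0.7399 mol
selectivity = 4.123/(4.123+0.7399) × 100 = 84.78 %

84.8 %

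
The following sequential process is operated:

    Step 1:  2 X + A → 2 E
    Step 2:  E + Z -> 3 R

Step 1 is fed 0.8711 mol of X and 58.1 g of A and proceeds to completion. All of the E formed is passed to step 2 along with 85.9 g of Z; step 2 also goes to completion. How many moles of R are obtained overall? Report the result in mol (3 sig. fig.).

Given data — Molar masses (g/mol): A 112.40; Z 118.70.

2.17 mol

Step 1:
n(X) = 0.8711 mol
n(A) = 58.10 / 112.40 = 0.5169 mol
n/ν for X = 0.8711/2 = 0.4356
n/ν for A = 0.5169/1 = 0.5169
Smallest n/ν is X → limiting reagent.
n(E) produced = (2/2) × 0.8711 = 0.8711 mol
Step 2:
n(E) available = 0.8711 mol
n(Z) = 85.90 / 118.70 = 0.7237 mol
n/ν for E = 0.8711/1 = 0.8711
n/ν for Z = 0.7237/1 = 0.7237
Smallest n/ν is Z → limiting reagent.
n(R) = (3/1) × 0.7237 = 2.171 mol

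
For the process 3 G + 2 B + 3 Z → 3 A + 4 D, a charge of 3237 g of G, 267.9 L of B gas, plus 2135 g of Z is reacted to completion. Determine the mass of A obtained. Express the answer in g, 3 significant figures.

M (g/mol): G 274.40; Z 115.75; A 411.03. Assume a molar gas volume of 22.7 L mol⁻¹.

4850 g

n(G) = 3237 / 274.40 = 11.80 mol
n(B) = 267.9 / 22.7 = 11.80 mol
n(Z) = 2135 / 115.75 = 18.44 mol
n/ν → G: 3.933, B: 5.900, Z: 6.147; G is limiting.
n(A) = (3/3) × 11.80 = 11.80 mol
mass = 11.80 × 411.03 = 4850 g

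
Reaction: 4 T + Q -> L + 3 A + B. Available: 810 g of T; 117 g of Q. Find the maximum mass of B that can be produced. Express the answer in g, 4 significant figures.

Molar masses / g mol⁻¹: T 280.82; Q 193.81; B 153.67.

92.77 g

n(T) = 810.0 / 280.82 = 2.884 mol
n(Q) = 117.0 / 193.81 = 0.6037 mol
n/ν for T = 2.884/4 = 0.7210
n/ν for Q = 0.6037/1 = 0.6037
Smallest n/ν is Q → limiting reagent.
n(B) = (1/1) × 0.6037 = 0.6037 mol
mass = 0.6037 × 153.67 = 92.77 g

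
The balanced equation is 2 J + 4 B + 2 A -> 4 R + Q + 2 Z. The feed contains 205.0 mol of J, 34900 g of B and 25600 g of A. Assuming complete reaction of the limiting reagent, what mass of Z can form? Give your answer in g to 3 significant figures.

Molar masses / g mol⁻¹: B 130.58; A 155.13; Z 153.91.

n(J) = 205.0 mol
n(B) = 34900 / 130.58 = 267.3 mol
n(A) = 25600 / 155.13 = 165.0 mol
n/ν → J: 102.5, B: 66.83, A: 82.50; B is limiting.
n(Z) = (2/4) × 267.3 = 133.7 mol
mass = 133.7 × 153.91 = 20580 g

20600 g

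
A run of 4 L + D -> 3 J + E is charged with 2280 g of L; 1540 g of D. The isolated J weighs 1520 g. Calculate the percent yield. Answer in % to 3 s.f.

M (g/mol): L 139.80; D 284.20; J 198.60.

62.6 %

n(L) = 2280 / 139.80 = 16.31 mol
n(D) = 1540 / 284.20 = 5.419 mol
n/ν for L = 16.31/4 = 4.078
n/ν for D = 5.419/1 = 5.419
Smallest n/ν is L → limiting reagent.
theoretical n(J) = (3/4) × 16.31 = 12.23 mol → 2429 g
% yield = 1520 / 2429 × 100 = 62.58 %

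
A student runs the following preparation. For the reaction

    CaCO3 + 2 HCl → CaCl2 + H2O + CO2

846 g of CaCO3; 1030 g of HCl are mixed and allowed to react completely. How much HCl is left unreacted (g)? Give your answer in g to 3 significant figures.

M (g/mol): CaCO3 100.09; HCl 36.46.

414 g

n(CaCO3) = 846.0 / 100.09 = 8.452 mol
n(HCl) = 1030 / 36.46 = 28.25 mol
n/ν → CaCO3: 8.452, HCl: 14.13; CaCO3 is limiting.
HCl consumed = (2/1) × 8.452 = 16.90 mol
HCl remaining = 28.25 − 16.90 = 11.35 mol
mass = 11.35 × 36.46 = 413.8 g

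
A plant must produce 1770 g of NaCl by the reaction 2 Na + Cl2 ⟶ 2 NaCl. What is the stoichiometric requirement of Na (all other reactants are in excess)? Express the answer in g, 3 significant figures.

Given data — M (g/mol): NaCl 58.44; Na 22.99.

n(NaCl) = 1770 / 58.44 = 30.29 mol
n(Na) = (2/2) × 30.29 = 30.29 mol
mass = 30.29 × 22.99 = 696.4 g

696 g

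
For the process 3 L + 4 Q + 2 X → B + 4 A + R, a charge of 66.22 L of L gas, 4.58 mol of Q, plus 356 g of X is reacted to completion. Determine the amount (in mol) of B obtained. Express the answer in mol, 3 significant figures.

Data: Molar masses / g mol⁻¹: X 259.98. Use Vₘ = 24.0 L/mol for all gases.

0.685 mol

n(L) = 66.22 / 24.0 = 2.759 mol
n(Q) = 4.580 mol
n(X) = 356.0 / 259.98 = 1.369 mol
n/ν for L = 2.759/3 = 0.9197
n/ν for Q = 4.580/4 = 1.145
n/ν for X = 1.369/2 = 0.6845
Smallest n/ν is X → limiting reagent.
n(B) = (1/2) × 1.369 = 0.6845 mol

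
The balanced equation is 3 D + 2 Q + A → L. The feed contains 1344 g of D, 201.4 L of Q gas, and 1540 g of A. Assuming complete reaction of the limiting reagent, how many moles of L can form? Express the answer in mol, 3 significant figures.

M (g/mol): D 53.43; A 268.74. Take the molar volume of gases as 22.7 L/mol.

n(D) = 1344 / 53.43 = 25.15 mol
n(Q) = 201.4 / 22.7 = 8.872 mol
n(A) = 1540 / 268.74 = 5.730 mol
n/ν for D = 25.15/3 = 8.383
n/ν for Q = 8.872/2 = 4.436
n/ν for A = 5.730/1 = 5.730
Smallest n/ν is Q → limiting reagent.
n(L) = (1/2) × 8.872 = 4.436 mol

4.44 mol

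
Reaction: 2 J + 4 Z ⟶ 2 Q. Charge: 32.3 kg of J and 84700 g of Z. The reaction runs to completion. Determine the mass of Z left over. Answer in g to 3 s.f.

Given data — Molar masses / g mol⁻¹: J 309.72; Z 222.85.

38200 g

n(J) = 32.30×1000 / 309.72 = 104.3 mol
n(Z) = 84700 / 222.85 = 380.1 mol
n/ν for J = 104.3/2 = 52.15
n/ν for Z = 380.1/4 = 95.03
Smallest n/ν is J → limiting reagent.
Z consumed = (4/2) × 104.3 = 208.6 mol
Z remaining = 380.1 − 208.6 = 171.5 mol
mass = 171.5 × 222.85 = 38220 g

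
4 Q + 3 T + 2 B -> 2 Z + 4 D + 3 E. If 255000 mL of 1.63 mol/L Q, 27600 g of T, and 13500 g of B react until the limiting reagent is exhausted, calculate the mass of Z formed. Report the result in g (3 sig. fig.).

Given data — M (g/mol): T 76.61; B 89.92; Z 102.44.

n(Q) = 1.63 × 255000/1000 = 415.7 mol
n(T) = 27600 / 76.61 = 360.3 mol
n(B) = 13500 / 89.92 = 150.1 mol
n/ν → Q: 103.9, T: 120.1, B: 75.05; B is limiting.
n(Z) = (2/2) × 150.1 = 150.1 mol
mass = 150.1 × 102.44 = 15380 g

15400 g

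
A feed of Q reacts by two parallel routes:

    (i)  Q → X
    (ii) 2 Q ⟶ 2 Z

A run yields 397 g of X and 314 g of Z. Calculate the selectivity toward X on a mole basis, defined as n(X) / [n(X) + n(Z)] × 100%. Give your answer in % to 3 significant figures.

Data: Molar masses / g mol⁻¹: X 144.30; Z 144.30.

55.8 %

n(X) = 397 / 144.30 = 2.751 mol
n(Z) = 314 / 144.30 = 2.176 mol
selectivity = 2.751/(2.751+2.176) × 100 = 55.84 %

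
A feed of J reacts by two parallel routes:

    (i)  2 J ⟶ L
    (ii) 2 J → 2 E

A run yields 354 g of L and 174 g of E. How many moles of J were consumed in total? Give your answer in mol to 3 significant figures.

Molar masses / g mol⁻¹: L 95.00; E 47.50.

n(L) = 354 / 95.00 = 3.726 mol
n(E) = 174 / 47.50 = 3.663 mol
n(J) via (i) = (2/1)×3.726 = 7.452 mol
n(J) via (ii) = (2/2)×3.663 = 3.663 mol
total n(J) = 7.452 + 3.663 = 11.12 mol

11.1 mol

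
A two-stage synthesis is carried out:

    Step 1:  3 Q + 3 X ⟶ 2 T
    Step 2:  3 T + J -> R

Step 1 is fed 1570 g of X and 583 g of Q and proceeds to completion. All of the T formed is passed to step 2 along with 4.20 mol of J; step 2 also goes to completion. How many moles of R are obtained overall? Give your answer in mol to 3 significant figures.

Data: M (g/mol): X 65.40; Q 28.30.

4.20 mol

Step 1:
n(X) = 1570 / 65.40 = 24.01 mol
n(Q) = 583.0 / 28.30 = 20.60 mol
n/ν for X = 24.01/3 = 8.003
n/ν for Q = 20.60/3 = 6.867
Smallest n/ν is Q → limiting reagent.
n(T) produced = (2/3) × 20.60 = 13.73 mol
Step 2:
n(T) available = 13.73 mol
n(J) = 4.200 mol
n/ν for T = 13.73/3 = 4.577
n/ν for J = 4.200/1 = 4.200
Smallest n/ν is J → limiting reagent.
n(R) = (1/1) × 4.200 = 4.200 mol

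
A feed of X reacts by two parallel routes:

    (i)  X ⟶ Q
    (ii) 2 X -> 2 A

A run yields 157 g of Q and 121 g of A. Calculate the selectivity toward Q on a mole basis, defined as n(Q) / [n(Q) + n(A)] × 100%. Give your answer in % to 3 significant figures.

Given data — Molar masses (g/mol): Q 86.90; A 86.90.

n(Q) = 157 / 86.90 = 1.807 mol
n(A) = 121 / 86.90 = 1.392 mol
selectivity = 1.807/(1.807+1.392) × 100 = 56.49 %

56.5 %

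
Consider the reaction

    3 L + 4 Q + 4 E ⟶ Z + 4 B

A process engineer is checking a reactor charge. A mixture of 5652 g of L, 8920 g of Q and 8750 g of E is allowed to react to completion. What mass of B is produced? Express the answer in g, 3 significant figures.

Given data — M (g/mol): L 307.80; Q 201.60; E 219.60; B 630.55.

n(L) = 5652 / 307.80 = 18.36 mol
n(Q) = 8920 / 201.60 = 44.25 mol
n(E) = 8750 / 219.60 = 39.85 mol
n/ν → L: 6.120, Q: 11.06, E: 9.963; L is limiting.
n(B) = (4/3) × 18.36 = 24.48 mol
mass = 24.48 × 630.55 = 15440 g

15400 g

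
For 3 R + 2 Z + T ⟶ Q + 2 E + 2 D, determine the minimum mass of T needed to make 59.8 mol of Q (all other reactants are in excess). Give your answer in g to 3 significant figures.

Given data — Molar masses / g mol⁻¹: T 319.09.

n(Q) = 59.80 mol
n(T) = (1/1) × 59.80 = 59.80 mol
mass = 59.80 × 319.09 = 19080 g

19100 g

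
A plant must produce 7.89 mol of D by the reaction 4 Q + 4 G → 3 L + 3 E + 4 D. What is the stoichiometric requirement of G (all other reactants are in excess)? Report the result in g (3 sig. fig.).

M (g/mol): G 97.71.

771 g

n(D) = 7.890 mol
n(G) = (4/4) × 7.890 = 7.890 mol
mass = 7.890 × 97.71 = 770.9 g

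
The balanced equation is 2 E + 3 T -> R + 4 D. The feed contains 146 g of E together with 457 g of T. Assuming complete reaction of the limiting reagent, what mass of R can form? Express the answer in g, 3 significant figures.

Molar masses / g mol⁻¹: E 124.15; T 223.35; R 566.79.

333 g

n(E) = 146.0 / 124.15 = 1.176 mol
n(T) = 457.0 / 223.35 = 2.046 mol
n/ν → E: 0.5880, T: 0.6820; E is limiting.
n(R) = (1/2) × 1.176 = 0.5880 mol
mass = 0.5880 × 566.79 = 333.3 g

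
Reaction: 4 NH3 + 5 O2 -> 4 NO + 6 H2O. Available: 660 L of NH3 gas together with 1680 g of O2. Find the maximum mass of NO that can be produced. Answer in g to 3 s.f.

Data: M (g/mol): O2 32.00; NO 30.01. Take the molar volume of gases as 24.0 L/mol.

825 g

n(NH3) = 660.0 / 24.0 = 27.50 mol
n(O2) = 1680 / 32.00 = 52.50 mol
n/ν → NH3: 6.875, O2: 10.50; NH3 is limiting.
n(NO) = (4/4) × 27.50 = 27.50 mol
mass = 27.50 × 30.01 = 825.3 g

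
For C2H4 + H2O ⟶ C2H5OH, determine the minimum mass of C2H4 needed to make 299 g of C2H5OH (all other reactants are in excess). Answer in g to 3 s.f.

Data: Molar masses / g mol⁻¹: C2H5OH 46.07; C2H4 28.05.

182 g

n(C2H5OH) = 299 / 46.07 = 6.490 mol
n(C2H4) = (1/1) × 6.490 = 6.490 mol
mass = 6.490 × 28.05 = 182.0 g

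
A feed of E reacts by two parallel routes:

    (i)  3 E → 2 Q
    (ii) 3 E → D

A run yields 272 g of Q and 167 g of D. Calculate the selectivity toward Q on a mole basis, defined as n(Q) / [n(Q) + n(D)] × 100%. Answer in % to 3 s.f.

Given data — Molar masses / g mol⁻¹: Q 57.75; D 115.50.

n(Q) = 272 / 57.75 = 4.710 mol
n(D) = 167 / 115.50 = 1.446 mol
selectivity = 4.710/(4.710+1.446) × 100 = 76.51 %

76.5 %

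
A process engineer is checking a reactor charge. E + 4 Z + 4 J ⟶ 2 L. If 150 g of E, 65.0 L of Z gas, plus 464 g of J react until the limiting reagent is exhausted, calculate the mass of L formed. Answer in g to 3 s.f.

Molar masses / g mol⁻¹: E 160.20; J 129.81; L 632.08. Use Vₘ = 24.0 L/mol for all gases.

856 g

n(E) = 150.0 / 160.20 = 0.9363 mol
n(Z) = 65.00 / 24.0 = 2.708 mol
n(J) = 464.0 / 129.81 = 3.574 mol
n/ν → E: 0.9363, Z: 0.6770, J: 0.8935; Z is limiting.
n(L) = (2/4) × 2.708 = 1.354 mol
mass = 1.354 × 632.08 = 855.8 g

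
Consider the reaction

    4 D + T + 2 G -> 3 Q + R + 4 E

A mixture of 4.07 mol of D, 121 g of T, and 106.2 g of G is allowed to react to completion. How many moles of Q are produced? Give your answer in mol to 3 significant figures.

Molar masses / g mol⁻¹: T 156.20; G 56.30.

2.32 mol

n(D) = 4.070 mol
n(T) = 121.0 / 156.20 = 0.7746 mol
n(G) = 106.2 / 56.30 = 1.886 mol
n/ν for D = 4.070/4 = 1.018
n/ν for T = 0.7746/1 = 0.7746
n/ν for G = 1.886/2 = 0.9430
Smallest n/ν is T → limiting reagent.
n(Q) = (3/1) × 0.7746 = 2.324 mol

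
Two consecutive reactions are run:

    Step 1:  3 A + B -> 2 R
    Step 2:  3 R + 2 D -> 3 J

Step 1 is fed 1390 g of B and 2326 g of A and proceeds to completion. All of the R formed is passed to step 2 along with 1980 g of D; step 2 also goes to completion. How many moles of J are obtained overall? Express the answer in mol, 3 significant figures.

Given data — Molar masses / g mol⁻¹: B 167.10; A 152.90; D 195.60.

10.1 mol

Step 1:
n(B) = 1390 / 167.10 = 8.318 mol
n(A) = 2326 / 152.90 = 15.21 mol
n/ν → B: 8.318, A: 5.070; A is limiting.
n(R) produced = (2/3) × 15.21 = 10.14 mol
Step 2:
n(R) available = 10.14 mol
n(D) = 1980 / 195.60 = 10.12 mol
n/ν → R: 3.380, D: 5.060; R is limiting.
n(J) = (3/3) × 10.14 = 10.14 mol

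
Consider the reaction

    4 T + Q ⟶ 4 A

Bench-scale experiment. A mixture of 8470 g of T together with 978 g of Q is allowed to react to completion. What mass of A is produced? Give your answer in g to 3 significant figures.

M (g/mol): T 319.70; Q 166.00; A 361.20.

n(T) = 8470 / 319.70 = 26.49 mol
n(Q) = 978.0 / 166.00 = 5.892 mol
n/ν for T = 26.49/4 = 6.623
n/ν for Q = 5.892/1 = 5.892
Smallest n/ν is Q → limiting reagent.
n(A) = (4/1) × 5.892 = 23.57 mol
mass = 23.57 × 361.20 = 8513 g

8510 g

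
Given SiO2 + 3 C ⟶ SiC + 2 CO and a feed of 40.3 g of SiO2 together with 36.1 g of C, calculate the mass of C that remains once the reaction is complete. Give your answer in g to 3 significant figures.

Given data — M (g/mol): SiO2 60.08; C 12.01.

11.9 g

n(SiO2) = 40.30 / 60.08 = 0.6708 mol
n(C) = 36.10 / 12.01 = 3.006 mol
n/ν for SiO2 = 0.6708/1 = 0.6708
n/ν for C = 3.006/3 = 1.002
Smallest n/ν is SiO2 → limiting reagent.
C consumed = (3/1) × 0.6708 = 2.012 mol
C remaining = 3.006 − 2.012 = 0.9940 mol
mass = 0.9940 × 12.01 = 11.94 g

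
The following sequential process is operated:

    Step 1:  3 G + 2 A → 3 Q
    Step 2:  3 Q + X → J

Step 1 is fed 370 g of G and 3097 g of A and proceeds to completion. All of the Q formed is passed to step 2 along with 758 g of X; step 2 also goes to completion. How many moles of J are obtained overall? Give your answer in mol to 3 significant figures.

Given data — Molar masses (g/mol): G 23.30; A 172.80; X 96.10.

Step 1:
n(G) = 370.0 / 23.30 = 15.88 mol
n(A) = 3097 / 172.80 = 17.92 mol
n/ν for G = 15.88/3 = 5.293
n/ν for A = 17.92/2 = 8.960
Smallest n/ν is G → limiting reagent.
n(Q) produced = (3/3) × 15.88 = 15.88 mol
Step 2:
n(Q) available = 15.88 mol
n(X) = 758.0 / 96.10 = 7.888 mol
n/ν for Q = 15.88/3 = 5.293
n/ν for X = 7.888/1 = 7.888
Smallest n/ν is Q → limiting reagent.
n(J) = (1/3) × 15.88 = 5.293 mol

5.29 mol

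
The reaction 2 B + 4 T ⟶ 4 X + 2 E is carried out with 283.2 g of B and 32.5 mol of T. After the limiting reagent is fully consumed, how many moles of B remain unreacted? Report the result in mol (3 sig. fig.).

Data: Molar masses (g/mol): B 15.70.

1.79 mol

n(B) = 283.2 / 15.70 = 18.04 mol
n(T) = 32.50 mol
n/ν for B = 18.04/2 = 9.020
n/ν for T = 32.50/4 = 8.125
Smallest n/ν is T → limiting reagent.
B consumed = (2/4) × 32.50 = 16.25 mol
B remaining = 18.04 − 16.25 = 1.790 mol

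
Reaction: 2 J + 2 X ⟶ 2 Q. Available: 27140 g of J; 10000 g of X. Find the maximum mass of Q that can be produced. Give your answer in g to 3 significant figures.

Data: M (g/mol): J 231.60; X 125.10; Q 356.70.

28500 g

n(J) = 27140 / 231.60 = 117.2 mol
n(X) = 10000 / 125.10 = 79.94 mol
n/ν for J = 117.2/2 = 58.60
n/ν for X = 79.94/2 = 39.97
Smallest n/ν is X → limiting reagent.
n(Q) = (2/2) × 79.94 = 79.94 mol
mass = 79.94 × 356.70 = 28510 g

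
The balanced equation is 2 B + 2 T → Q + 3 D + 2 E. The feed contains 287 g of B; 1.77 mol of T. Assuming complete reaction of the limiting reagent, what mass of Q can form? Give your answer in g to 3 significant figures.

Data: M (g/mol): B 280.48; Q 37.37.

19.1 g

n(B) = 287.0 / 280.48 = 1.023 mol
n(T) = 1.770 mol
n/ν → B: 0.5115, T: 0.8850; B is limiting.
n(Q) = (1/2) × 1.023 = 0.5115 mol
mass = 0.5115 × 37.37 = 19.11 g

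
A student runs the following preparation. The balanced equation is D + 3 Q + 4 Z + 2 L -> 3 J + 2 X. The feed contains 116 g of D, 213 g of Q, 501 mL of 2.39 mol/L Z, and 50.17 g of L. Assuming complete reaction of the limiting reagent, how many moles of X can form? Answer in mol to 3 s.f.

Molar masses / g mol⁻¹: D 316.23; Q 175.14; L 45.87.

0.599 mol

n(D) = 116.0 / 316.23 = 0.3668 mol
n(Q) = 213.0 / 175.14 = 1.216 mol
n(Z) = 2.39 × 501.0/1000 = 1.197 mol
n(L) = 50.17 / 45.87 = 1.094 mol
n/ν for D = 0.3668/1 = 0.3668
n/ν for Q = 1.216/3 = 0.4053
n/ν for Z = 1.197/4 = 0.2993
n/ν for L = 1.094/2 = 0.5470
Smallest n/ν is Z → limiting reagent.
n(X) = (2/4) × 1.197 = 0.5985 mol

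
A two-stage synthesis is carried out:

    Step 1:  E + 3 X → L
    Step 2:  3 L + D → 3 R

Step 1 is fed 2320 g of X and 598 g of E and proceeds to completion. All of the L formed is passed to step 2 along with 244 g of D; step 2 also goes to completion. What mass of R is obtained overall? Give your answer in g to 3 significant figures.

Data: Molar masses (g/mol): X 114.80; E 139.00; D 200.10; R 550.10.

Step 1:
n(X) = 2320 / 114.80 = 20.21 mol
n(E) = 598.0 / 139.00 = 4.302 mol
n/ν for X = 20.21/3 = 6.737
n/ν for E = 4.302/1 = 4.302
Smallest n/ν is E → limiting reagent.
n(L) produced = (1/1) × 4.302 = 4.302 mol
Step 2:
n(L) available = 4.302 mol
n(D) = 244.0 / 200.10 = 1.219 mol
n/ν for L = 4.302/3 = 1.434
n/ν for D = 1.219/1 = 1.219
Smallest n/ν is D → limiting reagent.
n(R) = (3/1) × 1.219 = 3.657 mol
mass = 3.657 × 550.10 = 2012 g

2010 g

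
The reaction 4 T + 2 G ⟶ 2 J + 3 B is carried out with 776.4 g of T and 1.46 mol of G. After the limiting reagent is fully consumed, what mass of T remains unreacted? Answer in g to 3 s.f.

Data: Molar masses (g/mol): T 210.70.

n(T) = 776.4 / 210.70 = 3.685 mol
n(G) = 1.460 mol
n/ν for T = 3.685/4 = 0.9213
n/ν for G = 1.460/2 = 0.7300
Smallest n/ν is G → limiting reagent.
T consumed = (4/2) × 1.460 = 2.920 mol
T remaining = 3.685 − 2.920 = 0.7650 mol
mass = 0.7650 × 210.70 = 161.2 g

161 g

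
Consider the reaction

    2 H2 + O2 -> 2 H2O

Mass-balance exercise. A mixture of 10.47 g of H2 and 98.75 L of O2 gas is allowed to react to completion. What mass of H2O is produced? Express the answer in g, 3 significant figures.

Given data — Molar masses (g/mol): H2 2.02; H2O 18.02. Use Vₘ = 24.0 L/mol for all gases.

93.4 g

n(H2) = 10.47 / 2.02 = 5.183 mol
n(O2) = 98.75 / 24.0 = 4.115 mol
n/ν for H2 = 5.183/2 = 2.592
n/ν for O2 = 4.115/1 = 4.115
Smallest n/ν is H2 → limiting reagent.
n(H2O) = (2/2) × 5.183 = 5.183 mol
mass = 5.183 × 18.02 = 93.40 g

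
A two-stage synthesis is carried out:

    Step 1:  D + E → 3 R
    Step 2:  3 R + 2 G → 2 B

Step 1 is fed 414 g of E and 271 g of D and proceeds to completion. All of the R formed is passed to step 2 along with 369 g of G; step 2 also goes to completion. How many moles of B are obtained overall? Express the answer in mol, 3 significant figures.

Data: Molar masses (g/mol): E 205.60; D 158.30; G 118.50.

Step 1:
n(E) = 414.0 / 205.60 = 2.014 mol
n(D) = 271.0 / 158.30 = 1.712 mol
n/ν for E = 2.014/1 = 2.014
n/ν for D = 1.712/1 = 1.712
Smallest n/ν is D → limiting reagent.
n(R) produced = (3/1) × 1.712 = 5.136 mol
Step 2:
n(R) available = 5.136 mol
n(G) = 369.0 / 118.50 = 3.114 mol
n/ν for R = 5.136/3 = 1.712
n/ν for G = 3.114/2 = 1.557
Smallest n/ν is G → limiting reagent.
n(B) = (2/2) × 3.114 = 3.114 mol

3.11 mol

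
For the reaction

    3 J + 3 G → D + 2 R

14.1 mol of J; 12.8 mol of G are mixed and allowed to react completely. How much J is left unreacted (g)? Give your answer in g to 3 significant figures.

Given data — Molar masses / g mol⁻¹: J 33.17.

n(J) = 14.10 mol
n(G) = 12.80 mol
n/ν for J = 14.10/3 = 4.700
n/ν for G = 12.80/3 = 4.267
Smallest n/ν is G → limiting reagent.
J consumed = (3/3) × 12.80 = 12.80 mol
J remaining = 14.10 − 12.80 = 1.300 mol
mass = 1.300 × 33.17 = 43.12 g

43.1 g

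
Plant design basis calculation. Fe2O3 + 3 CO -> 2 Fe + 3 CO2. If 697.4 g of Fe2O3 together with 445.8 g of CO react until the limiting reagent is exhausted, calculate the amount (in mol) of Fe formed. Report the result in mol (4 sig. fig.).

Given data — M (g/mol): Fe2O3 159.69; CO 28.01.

n(Fe2O3) = 697.4 / 159.69 = 4.367 mol
n(CO) = 445.8 / 28.01 = 15.92 mol
n/ν for Fe2O3 = 4.367/1 = 4.367
n/ν for CO = 15.92/3 = 5.307
Smallest n/ν is Fe2O3 → limiting reagent.
n(Fe) = (2/1) × 4.367 = 8.734 mol

8.734 mol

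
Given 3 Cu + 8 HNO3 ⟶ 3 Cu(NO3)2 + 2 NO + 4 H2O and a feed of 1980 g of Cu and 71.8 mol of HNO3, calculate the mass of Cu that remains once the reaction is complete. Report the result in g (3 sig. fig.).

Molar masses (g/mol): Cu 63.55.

n(Cu) = 1980 / 63.55 = 31.16 mol
n(HNO3) = 71.80 mol
n/ν for Cu = 31.16/3 = 10.39
n/ν for HNO3 = 71.80/8 = 8.975
Smallest n/ν is HNO3 → limiting reagent.
Cu consumed = (3/8) × 71.80 = 26.93 mol
Cu remaining = 31.16 − 26.93 = 4.230 mol
mass = 4.230 × 63.55 = 268.8 g

269 g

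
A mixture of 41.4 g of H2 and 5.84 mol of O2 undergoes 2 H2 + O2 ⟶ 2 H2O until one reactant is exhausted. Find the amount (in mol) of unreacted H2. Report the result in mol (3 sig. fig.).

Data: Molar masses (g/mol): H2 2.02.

8.82 mol

n(H2) = 41.40 / 2.02 = 20.50 mol
n(O2) = 5.840 mol
n/ν → H2: 10.25, O2: 5.840; O2 is limiting.
H2 consumed = (2/1) × 5.840 = 11.68 mol
H2 remaining = 20.50 − 11.68 = 8.820 mol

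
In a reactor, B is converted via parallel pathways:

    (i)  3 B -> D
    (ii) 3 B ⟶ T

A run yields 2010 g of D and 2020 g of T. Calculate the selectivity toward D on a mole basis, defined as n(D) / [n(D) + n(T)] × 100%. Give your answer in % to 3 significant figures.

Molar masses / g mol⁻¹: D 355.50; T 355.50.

n(D) = 2010 / 355.50 = 5.654 mol
n(T) = 2020 / 355.50 = 5.682 mol
selectivity = 5.654/(5.654+5.682) × 100 = 49.88 %

49.9 %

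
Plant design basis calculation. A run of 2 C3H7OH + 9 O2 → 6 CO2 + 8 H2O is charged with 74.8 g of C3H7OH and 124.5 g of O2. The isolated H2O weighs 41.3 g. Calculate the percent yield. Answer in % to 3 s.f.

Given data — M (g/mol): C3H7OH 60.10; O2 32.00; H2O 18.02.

n(C3H7OH) = 74.80 / 60.10 = 1.245 mol
n(O2) = 124.5 / 32.00 = 3.891 mol
n/ν for C3H7OH = 1.245/2 = 0.6225
n/ν for O2 = 3.891/9 = 0.4323
Smallest n/ν is O2 → limiting reagent.
theoretical n(H2O) = (8/9) × 3.891 = 3.459 mol → 62.33 g
% yield = 41.3 / 62.33 × 100 = 66.26 %

66.3 %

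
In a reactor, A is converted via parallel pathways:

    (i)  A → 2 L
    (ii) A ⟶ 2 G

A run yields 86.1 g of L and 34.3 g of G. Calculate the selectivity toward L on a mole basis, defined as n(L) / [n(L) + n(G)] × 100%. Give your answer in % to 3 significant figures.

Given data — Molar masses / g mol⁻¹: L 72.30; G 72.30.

n(L) = 86.1 / 72.30 = 1.191 mol
n(G) = 34.3 / 72.30 = 0.4744 mol
selectivity = 1.191/(1.191+0.4744) × 100 = 71.51 %

71.5 %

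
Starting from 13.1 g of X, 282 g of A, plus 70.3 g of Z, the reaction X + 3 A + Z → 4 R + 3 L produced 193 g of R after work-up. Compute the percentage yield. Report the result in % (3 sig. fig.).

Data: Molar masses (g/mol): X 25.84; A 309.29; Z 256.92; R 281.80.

n(X) = 13.10 / 25.84 = 0.5070 mol
n(A) = 282.0 / 309.29 = 0.9118 mol
n(Z) = 70.30 / 256.92 = 0.2736 mol
n/ν for X = 0.5070/1 = 0.5070
n/ν for A = 0.9118/3 = 0.3039
n/ν for Z = 0.2736/1 = 0.2736
Smallest n/ν is Z → limiting reagent.
theoretical n(R) = (4/1) × 0.2736 = 1.094 mol → 308.3 g
% yield = 193 / 308.3 × 100 = 62.60 %

62.6 %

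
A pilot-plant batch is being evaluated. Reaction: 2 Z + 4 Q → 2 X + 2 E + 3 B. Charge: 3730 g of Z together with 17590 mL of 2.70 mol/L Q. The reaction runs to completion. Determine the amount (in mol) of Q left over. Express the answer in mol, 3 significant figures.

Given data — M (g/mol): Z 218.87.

13.4 mol

n(Z) = 3730 / 218.87 = 17.04 mol
n(Q) = 2.70 × 17590/1000 = 47.49 mol
n/ν for Z = 17.04/2 = 8.520
n/ν for Q = 47.49/4 = 11.87
Smallest n/ν is Z → limiting reagent.
Q consumed = (4/2) × 17.04 = 34.08 mol
Q remaining = 47.49 − 34.08 = 13.41 mol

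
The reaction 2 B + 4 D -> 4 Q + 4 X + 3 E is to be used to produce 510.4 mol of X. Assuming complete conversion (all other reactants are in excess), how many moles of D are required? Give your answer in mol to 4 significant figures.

510.4 mol

n(X) = 510.4 mol
n(D) = (4/4) × 510.4 = 510.4 mol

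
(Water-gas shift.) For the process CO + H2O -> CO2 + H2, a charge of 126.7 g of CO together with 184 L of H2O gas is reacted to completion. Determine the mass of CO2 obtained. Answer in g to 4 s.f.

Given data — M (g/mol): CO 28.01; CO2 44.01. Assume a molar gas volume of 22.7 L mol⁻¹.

199.1 g

n(CO) = 126.7 / 28.01 = 4.523 mol
n(H2O) = 184.0 / 22.7 = 8.106 mol
n/ν for CO = 4.523/1 = 4.523
n/ν for H2O = 8.106/1 = 8.106
Smallest n/ν is CO → limiting reagent.
n(CO2) = (1/1) × 4.523 = 4.523 mol
mass = 4.523 × 44.01 = 199.1 g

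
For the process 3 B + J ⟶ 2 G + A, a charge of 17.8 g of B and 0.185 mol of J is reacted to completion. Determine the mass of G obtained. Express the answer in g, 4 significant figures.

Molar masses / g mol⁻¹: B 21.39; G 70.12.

25.94 g

n(B) = 17.80 / 21.39 = 0.8322 mol
n(J) = 0.1850 mol
n/ν for B = 0.8322/3 = 0.2774
n/ν for J = 0.1850/1 = 0.1850
Smallest n/ν is J → limiting reagent.
n(G) = (2/1) × 0.1850 = 0.3700 mol
mass = 0.3700 × 70.12 = 25.94 g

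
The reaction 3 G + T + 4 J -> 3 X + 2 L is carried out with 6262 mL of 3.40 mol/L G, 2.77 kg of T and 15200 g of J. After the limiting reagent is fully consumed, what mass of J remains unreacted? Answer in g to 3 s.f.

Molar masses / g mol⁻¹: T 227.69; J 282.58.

n(G) = 3.40 × 6262/1000 = 21.29 mol
n(T) = 2.770×1000 / 227.69 = 12.17 mol
n(J) = 15200 / 282.58 = 53.79 mol
n/ν → G: 7.097, T: 12.17, J: 13.45; G is limiting.
J consumed = (4/3) × 21.29 = 28.39 mol
J remaining = 53.79 − 28.39 = 25.40 mol
mass = 25.40 × 282.58 = 7178 g

7180 g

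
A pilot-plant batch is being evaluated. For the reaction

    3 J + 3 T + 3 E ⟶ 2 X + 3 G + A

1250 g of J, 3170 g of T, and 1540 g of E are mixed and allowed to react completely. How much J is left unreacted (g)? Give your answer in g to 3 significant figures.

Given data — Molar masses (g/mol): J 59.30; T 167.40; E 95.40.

293 g

n(J) = 1250 / 59.30 = 21.08 mol
n(T) = 3170 / 167.40 = 18.94 mol
n(E) = 1540 / 95.40 = 16.14 mol
n/ν → J: 7.027, T: 6.313, E: 5.380; E is limiting.
J consumed = (3/3) × 16.14 = 16.14 mol
J remaining = 21.08 − 16.14 = 4.940 mol
mass = 4.940 × 59.30 = 292.9 g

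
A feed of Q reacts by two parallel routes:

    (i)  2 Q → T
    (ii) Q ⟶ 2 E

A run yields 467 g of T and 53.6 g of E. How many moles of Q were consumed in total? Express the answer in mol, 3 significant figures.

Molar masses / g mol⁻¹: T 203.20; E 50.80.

n(T) = 467 / 203.20 = 2.298 mol
n(E) = 53.6 / 50.80 = 1.055 mol
n(Q) via (i) = (2/1)×2.298 = 4.596 mol
n(Q) via (ii) = (1/2)×1.055 = 0.5275 mol
total n(Q) = 4.596 + 0.5275 = 5.124 mol

5.12 mol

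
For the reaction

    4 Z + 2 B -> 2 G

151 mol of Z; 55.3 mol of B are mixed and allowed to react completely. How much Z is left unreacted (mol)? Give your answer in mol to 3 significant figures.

n(Z) = 151.0 mol
n(B) = 55.30 mol
n/ν for Z = 151.0/4 = 37.75
n/ν for B = 55.30/2 = 27.65
Smallest n/ν is B → limiting reagent.
Z consumed = (4/2) × 55.30 = 110.6 mol
Z remaining = 151.0 − 110.6 = 40.40 mol

40.4 mol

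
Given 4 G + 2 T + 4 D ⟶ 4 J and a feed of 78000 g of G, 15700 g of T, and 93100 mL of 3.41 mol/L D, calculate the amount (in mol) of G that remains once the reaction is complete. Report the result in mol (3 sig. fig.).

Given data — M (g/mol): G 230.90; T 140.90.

n(G) = 78000 / 230.90 = 337.8 mol
n(T) = 15700 / 140.90 = 111.4 mol
n(D) = 3.41 × 93100/1000 = 317.5 mol
n/ν for G = 337.8/4 = 84.45
n/ν for T = 111.4/2 = 55.70
n/ν for D = 317.5/4 = 79.38
Smallest n/ν is T → limiting reagent.
G consumed = (4/2) × 111.4 = 222.8 mol
G remaining = 337.8 − 222.8 = 115.0 mol

115 mol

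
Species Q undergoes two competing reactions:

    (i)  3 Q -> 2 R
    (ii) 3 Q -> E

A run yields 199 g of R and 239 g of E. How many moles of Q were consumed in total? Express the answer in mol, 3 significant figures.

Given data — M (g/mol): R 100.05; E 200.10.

6.57 mol

n(R) = 199 / 100.05 = 1.989 mol
n(E) = 239 / 200.10 = 1.194 mol
n(Q) via (i) = (3/2)×1.989 = 2.984 mol
n(Q) via (ii) = (3/1)×1.194 = 3.582 mol
total n(Q) = 2.984 + 3.582 = 6.566 mol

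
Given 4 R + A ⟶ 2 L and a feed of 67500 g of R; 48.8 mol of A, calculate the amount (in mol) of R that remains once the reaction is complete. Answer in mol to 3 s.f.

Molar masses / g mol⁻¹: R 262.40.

62.0 mol

n(R) = 67500 / 262.40 = 257.2 mol
n(A) = 48.80 mol
n/ν for R = 257.2/4 = 64.30
n/ν for A = 48.80/1 = 48.80
Smallest n/ν is A → limiting reagent.
R consumed = (4/1) × 48.80 = 195.2 mol
R remaining = 257.2 − 195.2 = 62.00 mol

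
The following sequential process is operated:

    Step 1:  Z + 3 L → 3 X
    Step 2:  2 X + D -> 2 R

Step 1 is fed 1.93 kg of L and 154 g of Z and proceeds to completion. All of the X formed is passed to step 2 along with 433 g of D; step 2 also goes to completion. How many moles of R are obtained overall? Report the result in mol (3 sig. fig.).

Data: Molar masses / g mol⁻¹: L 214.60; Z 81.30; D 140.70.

Step 1:
n(L) = 1.930×1000 / 214.60 = 8.993 mol
n(Z) = 154.0 / 81.30 = 1.894 mol
n/ν for L = 8.993/3 = 2.998
n/ν for Z = 1.894/1 = 1.894
Smallest n/ν is Z → limiting reagent.
n(X) produced = (3/1) × 1.894 = 5.682 mol
Step 2:
n(X) available = 5.682 mol
n(D) = 433.0 / 140.70 = 3.077 mol
n/ν for X = 5.682/2 = 2.841
n/ν for D = 3.077/1 = 3.077
Smallest n/ν is X → limiting reagent.
n(R) = (2/2) × 5.682 = 5.682 mol

5.68 mol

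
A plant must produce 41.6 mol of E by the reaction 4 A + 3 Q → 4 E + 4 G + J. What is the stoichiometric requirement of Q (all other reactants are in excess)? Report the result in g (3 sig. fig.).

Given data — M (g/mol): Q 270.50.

n(E) = 41.60 mol
n(Q) = (3/4) × 41.60 = 31.20 mol
mass = 31.20 × 270.50 = 8440 g

8440 g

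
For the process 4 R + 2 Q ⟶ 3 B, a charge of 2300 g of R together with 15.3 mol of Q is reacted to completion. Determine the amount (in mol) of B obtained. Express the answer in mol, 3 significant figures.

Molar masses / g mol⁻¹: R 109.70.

15.7 mol

n(R) = 2300 / 109.70 = 20.97 mol
n(Q) = 15.30 mol
n/ν for R = 20.97/4 = 5.243
n/ν for Q = 15.30/2 = 7.650
Smallest n/ν is R → limiting reagent.
n(B) = (3/4) × 20.97 = 15.73 mol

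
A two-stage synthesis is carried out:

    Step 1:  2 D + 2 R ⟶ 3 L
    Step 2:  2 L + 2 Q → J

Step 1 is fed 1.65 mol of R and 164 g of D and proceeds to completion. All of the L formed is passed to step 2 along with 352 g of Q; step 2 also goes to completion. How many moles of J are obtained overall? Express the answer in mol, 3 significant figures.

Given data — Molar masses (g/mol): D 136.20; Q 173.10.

Step 1:
n(R) = 1.650 mol
n(D) = 164.0 / 136.20 = 1.204 mol
n/ν for R = 1.650/2 = 0.8250
n/ν for D = 1.204/2 = 0.6020
Smallest n/ν is D → limiting reagent.
n(L) produced = (3/2) × 1.204 = 1.806 mol
Step 2:
n(L) available = 1.806 mol
n(Q) = 352.0 / 173.10 = 2.034 mol
n/ν for L = 1.806/2 = 0.9030
n/ν for Q = 2.034/2 = 1.017
Smallest n/ν is L → limiting reagent.
n(J) = (1/2) × 1.806 = 0.9030 mol

0.903 mol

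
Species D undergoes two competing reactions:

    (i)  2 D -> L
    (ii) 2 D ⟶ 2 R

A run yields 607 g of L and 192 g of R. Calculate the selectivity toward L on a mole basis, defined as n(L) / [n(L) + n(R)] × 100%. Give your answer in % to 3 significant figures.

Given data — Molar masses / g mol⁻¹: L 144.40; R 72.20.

n(L) = 607 / 144.40 = 4.204 mol
n(R) = 192 / 72.20 = 2.659 mol
selectivity = 4.204/(4.204+2.659) × 100 = 61.26 %

61.3 %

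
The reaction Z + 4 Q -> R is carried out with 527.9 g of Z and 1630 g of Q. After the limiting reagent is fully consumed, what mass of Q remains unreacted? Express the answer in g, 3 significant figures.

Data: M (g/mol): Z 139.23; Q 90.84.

252 g

n(Z) = 527.9 / 139.23 = 3.792 mol
n(Q) = 1630 / 90.84 = 17.94 mol
n/ν for Z = 3.792/1 = 3.792
n/ν for Q = 17.94/4 = 4.485
Smallest n/ν is Z → limiting reagent.
Q consumed = (4/1) × 3.792 = 15.17 mol
Q remaining = 17.94 − 15.17 = 2.770 mol
mass = 2.770 × 90.84 = 251.6 g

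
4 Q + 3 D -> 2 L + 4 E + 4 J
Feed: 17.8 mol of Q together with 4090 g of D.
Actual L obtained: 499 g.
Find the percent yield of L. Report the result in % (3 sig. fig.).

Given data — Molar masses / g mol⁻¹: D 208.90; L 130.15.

n(Q) = 17.80 mol
n(D) = 4090 / 208.90 = 19.58 mol
n/ν for Q = 17.80/4 = 4.450
n/ν for D = 19.58/3 = 6.527
Smallest n/ν is Q → limiting reagent.
theoretical n(L) = (2/4) × 17.80 = 8.900 mol → 1158 g
% yield = 499 / 1158 × 100 = 43.09 %

43.1 %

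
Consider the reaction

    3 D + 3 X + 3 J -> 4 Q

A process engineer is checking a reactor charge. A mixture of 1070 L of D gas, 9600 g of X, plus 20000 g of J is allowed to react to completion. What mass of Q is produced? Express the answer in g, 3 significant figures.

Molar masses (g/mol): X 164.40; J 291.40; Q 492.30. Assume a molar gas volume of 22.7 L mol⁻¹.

30900 g

n(D) = 1070 / 22.7 = 47.14 mol
n(X) = 9600 / 164.40 = 58.39 mol
n(J) = 20000 / 291.40 = 68.63 mol
n/ν for D = 47.14/3 = 15.71
n/ν for X = 58.39/3 = 19.46
n/ν for J = 68.63/3 = 22.88
Smallest n/ν is D → limiting reagent.
n(Q) = (4/3) × 47.14 = 62.85 mol
mass = 62.85 × 492.30 = 30940 g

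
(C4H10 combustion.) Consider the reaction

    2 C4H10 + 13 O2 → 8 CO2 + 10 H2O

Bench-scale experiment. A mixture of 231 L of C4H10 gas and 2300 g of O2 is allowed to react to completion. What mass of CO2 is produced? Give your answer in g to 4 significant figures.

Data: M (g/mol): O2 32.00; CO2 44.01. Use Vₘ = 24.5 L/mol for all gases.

1660 g

n(C4H10) = 231.0 / 24.5 = 9.429 mol
n(O2) = 2300 / 32.00 = 71.88 mol
n/ν → C4H10: 4.715, O2: 5.529; C4H10 is limiting.
n(CO2) = (8/2) × 9.429 = 37.72 mol
mass = 37.72 × 44.01 = 1660 g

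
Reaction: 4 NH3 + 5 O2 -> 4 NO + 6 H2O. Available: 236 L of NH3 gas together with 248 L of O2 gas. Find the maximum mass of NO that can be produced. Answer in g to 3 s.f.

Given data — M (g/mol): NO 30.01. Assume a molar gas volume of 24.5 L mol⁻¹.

243 g

n(NH3) = 236.0 / 24.5 = 9.633 mol
n(O2) = 248.0 / 24.5 = 10.12 mol
n/ν for NH3 = 9.633/4 = 2.408
n/ν for O2 = 10.12/5 = 2.024
Smallest n/ν is O2 → limiting reagent.
n(NO) = (4/5) × 10.12 = 8.096 mol
mass = 8.096 × 30.01 = 243.0 g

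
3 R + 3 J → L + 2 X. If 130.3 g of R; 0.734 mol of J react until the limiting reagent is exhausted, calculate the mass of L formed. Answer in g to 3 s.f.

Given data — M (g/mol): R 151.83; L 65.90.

n(R) = 130.3 / 151.83 = 0.8582 mol
n(J) = 0.7340 mol
n/ν for R = 0.8582/3 = 0.2861
n/ν for J = 0.7340/3 = 0.2447
Smallest n/ν is J → limiting reagent.
n(L) = (1/3) × 0.7340 = 0.2447 mol
mass = 0.2447 × 65.90 = 16.13 g

16.1 g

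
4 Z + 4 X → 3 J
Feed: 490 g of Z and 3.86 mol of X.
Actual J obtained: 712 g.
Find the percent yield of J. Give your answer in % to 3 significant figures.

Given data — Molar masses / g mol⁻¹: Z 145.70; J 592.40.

47.7 %

n(Z) = 490.0 / 145.70 = 3.363 mol
n(X) = 3.860 mol
n/ν for Z = 3.363/4 = 0.8408
n/ν for X = 3.860/4 = 0.9650
Smallest n/ν is Z → limiting reagent.
theoretical n(J) = (3/4) × 3.363 = 2.522 mol → 1494 g
% yield = 712 / 1494 × 100 = 47.66 %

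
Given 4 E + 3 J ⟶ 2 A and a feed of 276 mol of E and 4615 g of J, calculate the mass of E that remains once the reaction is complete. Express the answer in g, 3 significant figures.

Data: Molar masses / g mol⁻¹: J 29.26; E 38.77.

n(E) = 276.0 mol
n(J) = 4615 / 29.26 = 157.7 mol
n/ν → E: 69.00, J: 52.57; J is limiting.
E consumed = (4/3) × 157.7 = 210.3 mol
E remaining = 276.0 − 210.3 = 65.70 mol
mass = 65.70 × 38.77 = 2547 g

2550 g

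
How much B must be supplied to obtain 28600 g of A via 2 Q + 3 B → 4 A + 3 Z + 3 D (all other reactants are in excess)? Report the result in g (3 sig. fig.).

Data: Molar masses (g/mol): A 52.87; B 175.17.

n(A) = 28600 / 52.87 = 540.9 mol
n(B) = (3/4) × 540.9 = 405.7 mol
mass = 405.7 × 175.17 = 71070 g

71100 g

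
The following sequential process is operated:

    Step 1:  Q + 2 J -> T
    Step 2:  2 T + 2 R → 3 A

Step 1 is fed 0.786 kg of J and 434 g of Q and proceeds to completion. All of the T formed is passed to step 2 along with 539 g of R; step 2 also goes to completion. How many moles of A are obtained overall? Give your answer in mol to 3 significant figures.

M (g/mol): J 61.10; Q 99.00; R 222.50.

Step 1:
n(J) = 0.7860×1000 / 61.10 = 12.86 mol
n(Q) = 434.0 / 99.00 = 4.384 mol
n/ν for J = 12.86/2 = 6.430
n/ν for Q = 4.384/1 = 4.384
Smallest n/ν is Q → limiting reagent.
n(T) produced = (1/1) × 4.384 = 4.384 mol
Step 2:
n(T) available = 4.384 mol
n(R) = 539.0 / 222.50 = 2.422 mol
n/ν for T = 4.384/2 = 2.192
n/ν for R = 2.422/2 = 1.211
Smallest n/ν is R → limiting reagent.
n(A) = (3/2) × 2.422 = 3.633 mol

3.63 mol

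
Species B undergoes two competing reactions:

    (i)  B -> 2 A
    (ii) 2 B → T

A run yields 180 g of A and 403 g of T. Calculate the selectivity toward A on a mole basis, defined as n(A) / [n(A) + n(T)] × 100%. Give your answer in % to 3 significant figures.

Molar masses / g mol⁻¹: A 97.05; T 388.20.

n(A) = 180 / 97.05 = 1.855 mol
n(T) = 403 / 388.20 = 1.038 mol
selectivity = 1.855/(1.855+1.038) × 100 = 64.12 %

64.1 %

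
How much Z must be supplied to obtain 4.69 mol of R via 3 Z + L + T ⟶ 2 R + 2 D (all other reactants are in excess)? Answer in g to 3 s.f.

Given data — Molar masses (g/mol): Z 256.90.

n(R) = 4.690 mol
n(Z) = (3/2) × 4.690 = 7.035 mol
mass = 7.035 × 256.90 = 1807 g

1810 g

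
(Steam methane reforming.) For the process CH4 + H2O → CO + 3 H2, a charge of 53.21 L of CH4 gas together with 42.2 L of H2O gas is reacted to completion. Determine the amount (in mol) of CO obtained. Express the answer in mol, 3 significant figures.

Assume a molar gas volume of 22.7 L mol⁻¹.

1.86 mol

n(CH4) = 53.21 / 22.7 = 2.344 mol
n(H2O) = 42.20 / 22.7 = 1.859 mol
n/ν → CH4: 2.344, H2O: 1.859; H2O is limiting.
n(CO) = (1/1) × 1.859 = 1.859 mol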